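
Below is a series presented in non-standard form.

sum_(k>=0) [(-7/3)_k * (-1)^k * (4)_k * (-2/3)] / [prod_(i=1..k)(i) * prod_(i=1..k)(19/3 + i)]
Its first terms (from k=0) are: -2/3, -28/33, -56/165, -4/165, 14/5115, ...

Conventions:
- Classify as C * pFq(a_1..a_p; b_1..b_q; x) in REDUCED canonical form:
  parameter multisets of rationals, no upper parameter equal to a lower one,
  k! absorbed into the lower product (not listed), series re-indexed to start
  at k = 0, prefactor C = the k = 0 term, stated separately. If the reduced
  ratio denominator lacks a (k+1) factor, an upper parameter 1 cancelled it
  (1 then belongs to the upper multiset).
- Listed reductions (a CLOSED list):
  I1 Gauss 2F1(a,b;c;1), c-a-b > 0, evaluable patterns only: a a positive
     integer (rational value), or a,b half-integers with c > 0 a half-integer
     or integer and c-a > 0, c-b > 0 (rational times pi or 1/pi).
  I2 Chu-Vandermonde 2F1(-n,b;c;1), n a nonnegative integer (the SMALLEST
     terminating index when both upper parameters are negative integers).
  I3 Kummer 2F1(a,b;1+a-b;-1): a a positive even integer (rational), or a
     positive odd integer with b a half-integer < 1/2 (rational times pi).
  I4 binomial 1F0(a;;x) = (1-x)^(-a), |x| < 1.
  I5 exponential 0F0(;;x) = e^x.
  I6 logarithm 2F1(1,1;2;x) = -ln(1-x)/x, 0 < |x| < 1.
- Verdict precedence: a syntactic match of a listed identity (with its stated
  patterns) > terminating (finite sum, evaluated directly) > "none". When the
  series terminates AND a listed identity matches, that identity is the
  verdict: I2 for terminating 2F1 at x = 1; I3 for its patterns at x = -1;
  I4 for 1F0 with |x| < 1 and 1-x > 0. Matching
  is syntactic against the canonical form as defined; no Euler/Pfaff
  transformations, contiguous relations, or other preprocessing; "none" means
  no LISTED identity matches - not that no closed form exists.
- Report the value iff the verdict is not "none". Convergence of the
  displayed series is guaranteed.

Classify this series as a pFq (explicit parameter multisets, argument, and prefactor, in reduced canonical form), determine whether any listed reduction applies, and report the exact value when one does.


Prefactor -2/3, argument -1: 2F1 with upper {-7/3, 4} over lower {22/3}. Verdict: the Kummer evaluation I3 applies (x = -1; c = 22/3 equals 1+a-b for upper {-7/3, 4}: listed pattern). Sum: -152/81.

First insight: t_0 = -2/3 here, and the product of the first k integers (prefactor -2/3) is k!.
Ratio: r(k) = (-1) * (k-7/3) (k+4) / [(k+22/3) (k+1)] - rational in k. x = (-1); t_0 = -2/3; negate the roots.


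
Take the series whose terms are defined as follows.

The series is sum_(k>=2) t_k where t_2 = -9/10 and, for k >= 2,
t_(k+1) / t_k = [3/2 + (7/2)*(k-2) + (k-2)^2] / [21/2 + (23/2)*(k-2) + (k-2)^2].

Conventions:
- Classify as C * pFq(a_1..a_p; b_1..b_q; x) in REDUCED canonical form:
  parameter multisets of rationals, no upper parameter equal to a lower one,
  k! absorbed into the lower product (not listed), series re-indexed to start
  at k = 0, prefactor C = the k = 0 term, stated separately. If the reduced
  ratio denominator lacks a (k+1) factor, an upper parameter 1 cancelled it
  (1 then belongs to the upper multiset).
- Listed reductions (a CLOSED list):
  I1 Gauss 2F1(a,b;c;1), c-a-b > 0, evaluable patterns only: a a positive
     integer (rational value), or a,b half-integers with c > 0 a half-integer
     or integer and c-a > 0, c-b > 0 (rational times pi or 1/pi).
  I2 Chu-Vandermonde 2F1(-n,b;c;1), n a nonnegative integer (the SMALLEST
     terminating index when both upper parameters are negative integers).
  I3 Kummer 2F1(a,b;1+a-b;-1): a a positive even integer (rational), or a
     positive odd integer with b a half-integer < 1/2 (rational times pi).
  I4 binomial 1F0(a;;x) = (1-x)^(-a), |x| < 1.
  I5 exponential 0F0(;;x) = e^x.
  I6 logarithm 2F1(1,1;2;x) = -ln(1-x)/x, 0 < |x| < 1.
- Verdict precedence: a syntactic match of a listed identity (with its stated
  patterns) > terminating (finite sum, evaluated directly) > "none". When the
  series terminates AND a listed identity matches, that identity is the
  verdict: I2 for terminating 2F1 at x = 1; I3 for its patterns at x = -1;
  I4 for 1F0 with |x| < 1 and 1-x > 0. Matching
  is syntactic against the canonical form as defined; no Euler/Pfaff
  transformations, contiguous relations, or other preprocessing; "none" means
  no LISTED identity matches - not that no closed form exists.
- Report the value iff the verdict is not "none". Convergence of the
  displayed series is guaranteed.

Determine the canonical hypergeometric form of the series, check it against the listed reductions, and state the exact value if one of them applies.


Key observation: x = 1 and the expanded ratio factors over Q; C = -9/10, roots give parameters.
Step ratio: r(k) = 1 * (k+1/2) (k+3) / [(k+21/2) (k+1)] - rational; roots negated = parameters, x = 1, C = -9/10.

Prefactor -9/10, argument 1: 2F1 with upper {1/2, 3} over lower {21/2}. Verdict at x = 1: Gauss's theorem (I1) matches (x = 1: the Gamma ratio telescopes since c-a-b = 7 > 0 and a = 3 in Z>0). Value: -969/896.


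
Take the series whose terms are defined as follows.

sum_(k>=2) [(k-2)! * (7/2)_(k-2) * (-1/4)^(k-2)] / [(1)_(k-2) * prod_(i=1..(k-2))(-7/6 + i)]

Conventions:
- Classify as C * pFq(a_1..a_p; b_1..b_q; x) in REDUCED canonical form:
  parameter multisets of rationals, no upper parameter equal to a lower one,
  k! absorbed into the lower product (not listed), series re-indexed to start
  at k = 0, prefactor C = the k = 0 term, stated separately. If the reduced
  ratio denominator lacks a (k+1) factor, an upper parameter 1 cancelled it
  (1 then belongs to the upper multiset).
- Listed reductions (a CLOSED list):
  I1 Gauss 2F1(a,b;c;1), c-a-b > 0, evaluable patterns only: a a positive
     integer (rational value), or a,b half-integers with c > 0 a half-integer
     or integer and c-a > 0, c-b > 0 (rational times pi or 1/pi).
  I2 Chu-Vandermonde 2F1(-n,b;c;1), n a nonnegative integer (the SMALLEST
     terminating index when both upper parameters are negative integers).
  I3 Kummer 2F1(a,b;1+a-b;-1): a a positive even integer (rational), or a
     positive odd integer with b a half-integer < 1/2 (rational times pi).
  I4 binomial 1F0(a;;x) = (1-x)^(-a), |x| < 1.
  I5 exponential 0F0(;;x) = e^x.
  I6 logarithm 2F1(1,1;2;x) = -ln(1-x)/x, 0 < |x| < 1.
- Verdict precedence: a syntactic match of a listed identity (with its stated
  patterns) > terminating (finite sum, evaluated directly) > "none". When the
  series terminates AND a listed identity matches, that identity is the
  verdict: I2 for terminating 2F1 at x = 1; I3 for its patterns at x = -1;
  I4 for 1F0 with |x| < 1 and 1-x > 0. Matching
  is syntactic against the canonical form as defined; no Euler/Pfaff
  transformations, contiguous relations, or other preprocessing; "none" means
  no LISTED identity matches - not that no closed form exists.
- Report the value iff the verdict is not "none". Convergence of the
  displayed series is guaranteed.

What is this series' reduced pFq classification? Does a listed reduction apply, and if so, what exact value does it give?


Classification (C = 1): 2F1 with upper {1, 7/2}, lower {-1/6}, argument x = -1/4. Verdict: none. A 2F1 with upper {1, 7/2} fits none of I1-I6 at x = -1/4; the sum runs forever.

First insight: t_0 = 1 here, and the lower running product (prefactor 1) is a rising factorial.
Ratio: r(k) = (-1/4) * (k+1) (k+7/2) / [(k-1/6) (k+1)] ; factor over Q: parameters, x = (-1/4), and C = 1.


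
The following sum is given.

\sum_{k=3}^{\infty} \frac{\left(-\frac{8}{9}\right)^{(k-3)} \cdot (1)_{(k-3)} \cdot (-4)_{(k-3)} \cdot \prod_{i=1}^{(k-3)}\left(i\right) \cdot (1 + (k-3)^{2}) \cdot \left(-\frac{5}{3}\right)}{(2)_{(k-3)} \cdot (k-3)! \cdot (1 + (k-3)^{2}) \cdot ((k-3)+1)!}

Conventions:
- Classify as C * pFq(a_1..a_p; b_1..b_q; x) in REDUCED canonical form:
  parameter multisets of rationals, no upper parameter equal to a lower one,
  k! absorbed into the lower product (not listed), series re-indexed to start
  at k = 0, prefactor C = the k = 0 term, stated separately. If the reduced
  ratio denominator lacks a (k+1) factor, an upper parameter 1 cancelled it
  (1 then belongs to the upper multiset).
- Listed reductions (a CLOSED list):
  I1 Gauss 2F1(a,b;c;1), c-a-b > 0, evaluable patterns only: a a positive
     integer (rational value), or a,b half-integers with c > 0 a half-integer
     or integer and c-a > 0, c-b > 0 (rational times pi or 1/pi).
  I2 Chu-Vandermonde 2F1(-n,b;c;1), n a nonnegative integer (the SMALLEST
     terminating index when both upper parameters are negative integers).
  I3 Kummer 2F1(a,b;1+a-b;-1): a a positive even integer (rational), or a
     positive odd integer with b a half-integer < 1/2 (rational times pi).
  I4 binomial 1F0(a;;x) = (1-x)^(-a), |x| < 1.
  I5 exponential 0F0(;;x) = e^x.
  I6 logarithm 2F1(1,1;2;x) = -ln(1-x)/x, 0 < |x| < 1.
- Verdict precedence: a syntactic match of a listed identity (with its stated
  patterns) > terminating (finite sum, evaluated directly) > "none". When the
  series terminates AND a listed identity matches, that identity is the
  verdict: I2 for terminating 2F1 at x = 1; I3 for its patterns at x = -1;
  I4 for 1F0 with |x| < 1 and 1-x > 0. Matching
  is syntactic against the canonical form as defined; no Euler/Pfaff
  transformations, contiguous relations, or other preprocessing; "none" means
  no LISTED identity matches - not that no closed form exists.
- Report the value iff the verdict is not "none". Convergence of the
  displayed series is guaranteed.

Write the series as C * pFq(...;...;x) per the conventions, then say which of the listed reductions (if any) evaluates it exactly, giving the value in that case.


At argument -\frac{8}{9}: a 3F2 with upper {-4, 1, 1}, lower {2, 2}, scaled by C = -\frac{5}{3}. Verdict: terminating - upper parameter -4 makes this a finite sum (last index 4), evaluated exactly. Exact value: -\frac{429121}{98415}.

Key observation: t_0 = -\frac{5}{3} here, and striking the common factor k^2 + 1 reduces the term (prefactor -5/3).
Ratio: r(k) = -\frac{8}{9} * (k-4) (k+1) (k+1) / [(k+2) (k+2) (k+1)] - rational in k. x = -\frac{8}{9}; t_0 = -\frac{5}{3}; negate the roots.


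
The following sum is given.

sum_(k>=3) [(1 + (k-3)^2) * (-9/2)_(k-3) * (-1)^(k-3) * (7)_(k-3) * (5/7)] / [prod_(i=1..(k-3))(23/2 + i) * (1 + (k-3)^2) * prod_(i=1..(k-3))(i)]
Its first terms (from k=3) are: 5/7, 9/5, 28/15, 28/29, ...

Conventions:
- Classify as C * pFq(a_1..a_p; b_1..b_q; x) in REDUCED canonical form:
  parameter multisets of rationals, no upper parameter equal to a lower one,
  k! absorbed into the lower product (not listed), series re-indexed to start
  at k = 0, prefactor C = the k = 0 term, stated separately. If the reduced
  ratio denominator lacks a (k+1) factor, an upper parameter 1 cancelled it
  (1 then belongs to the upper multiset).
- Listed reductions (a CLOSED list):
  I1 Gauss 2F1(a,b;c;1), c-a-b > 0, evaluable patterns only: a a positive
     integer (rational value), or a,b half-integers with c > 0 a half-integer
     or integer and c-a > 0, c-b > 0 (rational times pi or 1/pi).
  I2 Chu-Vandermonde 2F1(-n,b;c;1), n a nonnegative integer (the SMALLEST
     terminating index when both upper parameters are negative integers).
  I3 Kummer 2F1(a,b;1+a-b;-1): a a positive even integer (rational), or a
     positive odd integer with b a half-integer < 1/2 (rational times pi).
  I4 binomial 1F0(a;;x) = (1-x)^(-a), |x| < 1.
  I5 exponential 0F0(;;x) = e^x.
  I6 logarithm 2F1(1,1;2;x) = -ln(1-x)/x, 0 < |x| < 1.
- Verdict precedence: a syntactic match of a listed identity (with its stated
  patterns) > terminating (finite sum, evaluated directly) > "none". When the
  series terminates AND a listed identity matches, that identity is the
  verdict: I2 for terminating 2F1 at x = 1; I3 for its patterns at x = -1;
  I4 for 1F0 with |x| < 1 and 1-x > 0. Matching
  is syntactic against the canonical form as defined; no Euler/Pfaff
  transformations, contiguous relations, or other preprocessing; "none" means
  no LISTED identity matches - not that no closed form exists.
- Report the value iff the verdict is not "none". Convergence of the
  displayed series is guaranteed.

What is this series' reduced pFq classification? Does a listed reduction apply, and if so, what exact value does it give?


Key observation: with t_0 = 5/7, k^2 + 1 divides numerator and denominator alike; C = 5/7, x = -1 after cancelling.
Consecutive-term ratio: r(k) = (-1) * (k-9/2) (k+7) / [(k+25/2) (k+1)] - rational in k, leading ratio (-1); with t_0 = 5/7, classification follows.

Reduced: x = -1, 2F1, upper = {-9/2, 7}, lower = {25/2}, C = 5/7. Verdict: Kummer's theorem (I3) applies (x = -1; c = 25/2 equals 1+a-b for upper {-9/2, 7}: listed pattern). Value: (239028075/134217728) * pi.


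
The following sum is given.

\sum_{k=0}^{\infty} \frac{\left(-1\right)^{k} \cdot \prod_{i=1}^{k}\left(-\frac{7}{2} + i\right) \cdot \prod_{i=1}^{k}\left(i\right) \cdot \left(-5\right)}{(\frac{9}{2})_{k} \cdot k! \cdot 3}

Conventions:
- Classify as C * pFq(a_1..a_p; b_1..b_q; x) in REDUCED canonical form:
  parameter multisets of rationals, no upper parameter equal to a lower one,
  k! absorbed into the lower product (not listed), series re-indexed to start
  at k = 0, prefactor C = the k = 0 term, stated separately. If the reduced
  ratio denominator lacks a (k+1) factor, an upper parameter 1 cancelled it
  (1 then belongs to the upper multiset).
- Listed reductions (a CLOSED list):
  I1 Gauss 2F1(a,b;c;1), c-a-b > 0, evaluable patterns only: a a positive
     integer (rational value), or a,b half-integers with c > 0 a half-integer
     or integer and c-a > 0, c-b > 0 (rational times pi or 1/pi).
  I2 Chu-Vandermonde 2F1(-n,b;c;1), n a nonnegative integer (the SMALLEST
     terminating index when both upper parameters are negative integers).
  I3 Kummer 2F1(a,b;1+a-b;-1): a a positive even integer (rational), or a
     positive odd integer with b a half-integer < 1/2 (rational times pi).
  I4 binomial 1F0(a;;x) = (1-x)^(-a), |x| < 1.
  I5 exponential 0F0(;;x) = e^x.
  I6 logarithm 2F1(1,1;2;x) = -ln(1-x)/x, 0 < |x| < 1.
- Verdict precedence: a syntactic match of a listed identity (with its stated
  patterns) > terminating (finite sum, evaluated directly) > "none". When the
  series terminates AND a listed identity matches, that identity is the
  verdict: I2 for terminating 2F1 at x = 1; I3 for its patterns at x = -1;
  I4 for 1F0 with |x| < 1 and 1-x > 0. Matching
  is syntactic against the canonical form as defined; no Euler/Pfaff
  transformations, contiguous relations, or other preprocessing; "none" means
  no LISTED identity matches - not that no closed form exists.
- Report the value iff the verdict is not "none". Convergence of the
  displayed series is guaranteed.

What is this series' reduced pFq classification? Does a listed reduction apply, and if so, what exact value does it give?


Classification (C = -\frac{5}{3}): 2F1 with upper {-\frac{5}{2}, 1}, lower {\frac{9}{2}}, argument x = -1. Verdict: the Kummer evaluation I3 fires (x = -1; c = \frac{9}{2} equals 1+a-b for upper {-\frac{5}{2}, 1}: listed pattern). Hence: \left(-\frac{175}{192}\right) \cdot \pi.

First insight: x = -1 and the running product (C = -5/3, x = -1) telescopes to a rising factorial.
Adjacent-term ratio: r(k) = -1 * (k-\frac{5}{2}) (k+1) / [(k+\frac{9}{2}) (k+1)] ; factor over Q: parameters, x = -1, and C = -\frac{5}{3}.


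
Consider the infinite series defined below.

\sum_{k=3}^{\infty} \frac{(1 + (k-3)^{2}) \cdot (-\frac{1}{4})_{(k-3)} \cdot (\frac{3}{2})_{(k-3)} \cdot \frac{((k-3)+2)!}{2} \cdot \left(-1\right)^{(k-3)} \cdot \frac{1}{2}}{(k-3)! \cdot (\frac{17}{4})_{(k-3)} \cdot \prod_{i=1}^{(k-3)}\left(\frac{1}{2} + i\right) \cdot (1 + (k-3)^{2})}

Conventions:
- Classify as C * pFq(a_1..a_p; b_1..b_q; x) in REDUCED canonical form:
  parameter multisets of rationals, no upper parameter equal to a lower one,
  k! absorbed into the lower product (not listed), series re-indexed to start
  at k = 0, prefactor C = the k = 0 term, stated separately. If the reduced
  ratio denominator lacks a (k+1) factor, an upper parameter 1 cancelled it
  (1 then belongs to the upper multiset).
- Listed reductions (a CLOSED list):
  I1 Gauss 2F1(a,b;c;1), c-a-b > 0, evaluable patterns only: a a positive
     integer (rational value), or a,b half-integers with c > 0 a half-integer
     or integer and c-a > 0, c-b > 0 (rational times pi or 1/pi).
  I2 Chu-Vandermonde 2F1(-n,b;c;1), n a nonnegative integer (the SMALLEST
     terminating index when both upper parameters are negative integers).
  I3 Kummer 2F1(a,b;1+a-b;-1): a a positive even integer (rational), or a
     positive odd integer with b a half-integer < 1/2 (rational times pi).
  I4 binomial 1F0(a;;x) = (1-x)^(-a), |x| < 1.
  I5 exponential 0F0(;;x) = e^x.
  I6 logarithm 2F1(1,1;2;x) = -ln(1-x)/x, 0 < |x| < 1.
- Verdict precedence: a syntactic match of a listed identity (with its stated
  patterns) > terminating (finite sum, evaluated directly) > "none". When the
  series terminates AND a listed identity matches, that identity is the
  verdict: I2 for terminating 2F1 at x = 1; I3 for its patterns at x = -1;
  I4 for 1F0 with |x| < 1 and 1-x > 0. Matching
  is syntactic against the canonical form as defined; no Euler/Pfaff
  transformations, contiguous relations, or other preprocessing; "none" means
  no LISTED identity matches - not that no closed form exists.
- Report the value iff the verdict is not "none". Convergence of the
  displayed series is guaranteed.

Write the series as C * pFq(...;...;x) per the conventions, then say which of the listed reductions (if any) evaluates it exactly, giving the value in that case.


Canonical form: C = \frac{1}{2} times 2F1 with upper {-\frac{1}{4}, 3}, lower {\frac{17}{4}}, x = -1. Verdict: none. No listed pattern accepts 2F1(-\frac{1}{4}, 3; \frac{17}{4}; -1).

First insight: t_0 being \frac{1}{2}, the factorial ratio (C = 1/2) (k+a-1)!/(a-1)! is a rising factorial (a)_k.
Ratio: r(k) = -1 * (k-\frac{1}{4}) (k+3) / [(k+\frac{17}{4}) (k+1)] ; factor over Q: parameters, x = -1, and C = \frac{1}{2}.


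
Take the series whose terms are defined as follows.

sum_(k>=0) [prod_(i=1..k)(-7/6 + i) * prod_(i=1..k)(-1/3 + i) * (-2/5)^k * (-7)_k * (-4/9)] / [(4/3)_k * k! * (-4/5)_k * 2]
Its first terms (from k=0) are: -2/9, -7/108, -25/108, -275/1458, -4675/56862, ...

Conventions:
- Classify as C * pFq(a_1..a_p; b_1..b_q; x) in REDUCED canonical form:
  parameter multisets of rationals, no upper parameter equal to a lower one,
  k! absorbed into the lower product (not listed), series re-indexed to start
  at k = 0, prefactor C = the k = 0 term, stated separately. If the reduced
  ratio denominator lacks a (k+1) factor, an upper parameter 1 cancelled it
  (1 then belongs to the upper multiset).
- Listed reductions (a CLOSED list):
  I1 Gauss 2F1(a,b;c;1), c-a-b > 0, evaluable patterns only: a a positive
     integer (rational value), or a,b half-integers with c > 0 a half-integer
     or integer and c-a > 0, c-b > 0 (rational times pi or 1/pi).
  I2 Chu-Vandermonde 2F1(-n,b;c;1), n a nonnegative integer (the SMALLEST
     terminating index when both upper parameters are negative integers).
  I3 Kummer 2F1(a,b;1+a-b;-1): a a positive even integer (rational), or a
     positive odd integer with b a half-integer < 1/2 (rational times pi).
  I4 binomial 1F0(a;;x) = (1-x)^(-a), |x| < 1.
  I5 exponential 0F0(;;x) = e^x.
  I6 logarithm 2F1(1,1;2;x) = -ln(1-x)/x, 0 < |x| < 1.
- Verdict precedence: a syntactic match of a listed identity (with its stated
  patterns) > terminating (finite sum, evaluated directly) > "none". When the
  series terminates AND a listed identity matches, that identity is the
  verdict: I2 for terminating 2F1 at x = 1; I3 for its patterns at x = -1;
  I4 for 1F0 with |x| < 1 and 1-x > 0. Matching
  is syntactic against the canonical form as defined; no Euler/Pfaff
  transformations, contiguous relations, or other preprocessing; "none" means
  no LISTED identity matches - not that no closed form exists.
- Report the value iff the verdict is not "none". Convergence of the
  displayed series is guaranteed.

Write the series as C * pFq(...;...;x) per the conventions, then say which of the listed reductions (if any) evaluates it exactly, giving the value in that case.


Prefactor -2/9, argument -2/5: 3F2 with upper {-7, -1/6, 2/3} over lower {-4/5, 4/3}. Verdict: terminating - no listed pattern fits, but -7 in the upper list cuts the series at k = 7; direct evaluation. Exact value: -118392581819/145617668352.

Key step: from the first term -2/9: the running product (C = -2/9) telescopes to a rising factorial.
Ratio: r(k) = (-2/5) * (k-7) (k-1/6) (k+2/3) / [(k-4/5) (k+4/3) (k+1)] ; factor over Q: parameters, x = (-2/5), and C = -2/9.


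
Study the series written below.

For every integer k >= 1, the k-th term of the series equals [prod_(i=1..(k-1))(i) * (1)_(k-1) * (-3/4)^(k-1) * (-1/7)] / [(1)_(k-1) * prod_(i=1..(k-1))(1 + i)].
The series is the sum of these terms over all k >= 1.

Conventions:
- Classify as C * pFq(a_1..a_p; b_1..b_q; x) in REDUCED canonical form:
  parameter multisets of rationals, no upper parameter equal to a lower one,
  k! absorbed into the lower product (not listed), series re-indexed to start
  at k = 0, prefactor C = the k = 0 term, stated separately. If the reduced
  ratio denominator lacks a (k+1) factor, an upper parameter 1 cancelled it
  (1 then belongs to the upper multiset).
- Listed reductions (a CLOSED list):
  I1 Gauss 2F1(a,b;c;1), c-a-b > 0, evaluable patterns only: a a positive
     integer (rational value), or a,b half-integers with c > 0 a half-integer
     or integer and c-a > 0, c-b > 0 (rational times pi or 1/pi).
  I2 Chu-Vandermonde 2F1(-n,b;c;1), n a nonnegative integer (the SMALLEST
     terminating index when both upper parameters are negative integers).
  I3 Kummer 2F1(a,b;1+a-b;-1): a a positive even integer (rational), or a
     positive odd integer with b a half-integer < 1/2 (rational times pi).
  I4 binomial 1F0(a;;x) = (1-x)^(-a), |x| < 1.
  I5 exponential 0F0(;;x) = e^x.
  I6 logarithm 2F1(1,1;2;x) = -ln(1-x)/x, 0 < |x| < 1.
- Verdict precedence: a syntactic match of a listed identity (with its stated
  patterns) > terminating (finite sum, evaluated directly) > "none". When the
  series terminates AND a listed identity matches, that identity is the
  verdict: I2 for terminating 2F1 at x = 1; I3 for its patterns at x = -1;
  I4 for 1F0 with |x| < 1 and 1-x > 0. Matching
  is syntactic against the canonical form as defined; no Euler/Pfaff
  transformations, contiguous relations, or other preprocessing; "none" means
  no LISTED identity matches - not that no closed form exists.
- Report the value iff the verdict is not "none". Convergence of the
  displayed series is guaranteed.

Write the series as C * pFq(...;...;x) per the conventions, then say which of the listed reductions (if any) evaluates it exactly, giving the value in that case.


The series (x = -3/4) is 2F1: upper {1, 1}, lower {2}, prefactor -1/7. Verdict at x = -3/4: logarithm (I6) matches (the logarithm: parameters (1,1;2), x = -3/4). Value: (-4/21) * ln(7/4).

Key step: t_0 = -1/7 here, and the running product (prefactor -1/7) telescopes to a rising factorial.
Adjacent-term ratio: r(k) = (-3/4) * (k+1) (k+1) / [(k+2) (k+1)] - rational; roots negated = parameters, x = (-3/4), C = -1/7.


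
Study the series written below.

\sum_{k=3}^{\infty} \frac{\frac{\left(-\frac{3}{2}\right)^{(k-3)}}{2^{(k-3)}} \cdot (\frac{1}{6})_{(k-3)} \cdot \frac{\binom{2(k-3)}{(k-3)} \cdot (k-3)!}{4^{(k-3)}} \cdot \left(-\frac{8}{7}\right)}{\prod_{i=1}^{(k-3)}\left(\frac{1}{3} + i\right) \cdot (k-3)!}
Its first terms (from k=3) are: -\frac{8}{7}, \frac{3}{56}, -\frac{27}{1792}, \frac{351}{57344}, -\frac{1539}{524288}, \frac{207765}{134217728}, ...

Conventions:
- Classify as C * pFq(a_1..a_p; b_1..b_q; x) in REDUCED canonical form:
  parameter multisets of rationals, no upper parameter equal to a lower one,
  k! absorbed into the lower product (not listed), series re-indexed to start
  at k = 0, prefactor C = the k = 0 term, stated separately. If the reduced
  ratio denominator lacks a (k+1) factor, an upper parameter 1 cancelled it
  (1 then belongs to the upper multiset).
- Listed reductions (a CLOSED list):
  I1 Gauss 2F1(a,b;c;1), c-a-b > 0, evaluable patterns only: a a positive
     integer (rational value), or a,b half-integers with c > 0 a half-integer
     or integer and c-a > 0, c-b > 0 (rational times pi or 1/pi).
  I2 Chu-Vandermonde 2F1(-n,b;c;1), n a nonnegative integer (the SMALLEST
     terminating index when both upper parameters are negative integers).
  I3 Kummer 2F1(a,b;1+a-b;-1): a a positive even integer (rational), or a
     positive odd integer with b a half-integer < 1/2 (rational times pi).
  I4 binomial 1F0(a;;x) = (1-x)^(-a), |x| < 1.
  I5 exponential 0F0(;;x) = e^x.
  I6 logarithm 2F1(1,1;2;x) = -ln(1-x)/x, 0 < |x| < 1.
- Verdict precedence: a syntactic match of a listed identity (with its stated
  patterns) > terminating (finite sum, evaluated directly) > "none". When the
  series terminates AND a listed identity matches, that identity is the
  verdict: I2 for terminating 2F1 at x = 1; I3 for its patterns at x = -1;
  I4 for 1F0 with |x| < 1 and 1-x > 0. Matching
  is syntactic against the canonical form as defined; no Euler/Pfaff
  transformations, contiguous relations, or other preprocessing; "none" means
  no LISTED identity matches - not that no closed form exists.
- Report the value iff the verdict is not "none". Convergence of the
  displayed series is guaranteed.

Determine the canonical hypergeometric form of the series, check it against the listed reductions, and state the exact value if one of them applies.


Reduced: x = -\frac{3}{4}, 2F1, upper = {\frac{1}{6}, \frac{1}{2}}, lower = {\frac{4}{3}}, C = -\frac{8}{7}. Verdict: none. A 2F1 with upper {\frac{1}{6}, \frac{1}{2}} fits none of I1-I6 at x = -\frac{3}{4}; the sum runs forever.

Structural cue: with t_0 = -\frac{8}{7}, C(2k,k) (C = -8/7) equals 4^k (1/2)_k / k!.
Ratio: r(k) = -\frac{3}{4} * (k+\frac{1}{6}) (k+\frac{1}{2}) / [(k+\frac{4}{3}) (k+1)] - rational; roots negated = parameters, x = -\frac{3}{4}, C = -\frac{8}{7}.


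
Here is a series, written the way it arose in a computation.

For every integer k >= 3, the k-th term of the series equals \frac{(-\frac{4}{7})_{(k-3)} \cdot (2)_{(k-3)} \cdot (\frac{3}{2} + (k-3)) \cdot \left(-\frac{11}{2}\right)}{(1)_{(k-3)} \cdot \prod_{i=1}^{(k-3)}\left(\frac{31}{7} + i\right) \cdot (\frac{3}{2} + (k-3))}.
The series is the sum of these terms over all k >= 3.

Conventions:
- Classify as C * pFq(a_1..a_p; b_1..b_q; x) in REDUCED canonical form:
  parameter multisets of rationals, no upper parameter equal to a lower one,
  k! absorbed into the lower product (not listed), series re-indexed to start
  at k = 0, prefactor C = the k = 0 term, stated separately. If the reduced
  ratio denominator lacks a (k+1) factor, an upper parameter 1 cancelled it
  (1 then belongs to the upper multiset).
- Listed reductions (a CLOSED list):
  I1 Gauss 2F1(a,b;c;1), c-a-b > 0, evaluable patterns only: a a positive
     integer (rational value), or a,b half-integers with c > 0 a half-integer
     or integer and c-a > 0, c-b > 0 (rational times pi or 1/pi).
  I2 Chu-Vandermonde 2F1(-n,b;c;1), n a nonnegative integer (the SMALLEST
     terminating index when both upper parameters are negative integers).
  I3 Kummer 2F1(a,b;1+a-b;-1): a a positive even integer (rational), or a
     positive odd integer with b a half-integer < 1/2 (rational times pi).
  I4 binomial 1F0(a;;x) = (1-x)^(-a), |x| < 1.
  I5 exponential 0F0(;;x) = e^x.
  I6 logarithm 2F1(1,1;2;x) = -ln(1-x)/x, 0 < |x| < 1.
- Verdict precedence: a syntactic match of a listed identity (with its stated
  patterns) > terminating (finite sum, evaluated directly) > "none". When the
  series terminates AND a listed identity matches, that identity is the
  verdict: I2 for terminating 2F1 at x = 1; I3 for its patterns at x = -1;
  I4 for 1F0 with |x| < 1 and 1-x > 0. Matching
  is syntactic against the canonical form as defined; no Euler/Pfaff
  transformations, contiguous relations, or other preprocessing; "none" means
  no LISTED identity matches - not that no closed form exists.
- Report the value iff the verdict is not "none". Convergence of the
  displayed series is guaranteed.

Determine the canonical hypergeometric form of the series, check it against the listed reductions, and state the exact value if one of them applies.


The tell: t_0 being -\frac{11}{2}, k + 3/2 divides numerator and denominator alike; C = -11/2, x = 1 after cancelling.
Step ratio: r(k) = 1 * (k-\frac{4}{7}) (k+2) / [(k+\frac{38}{7}) (k+1)] ; factor over Q: parameters, x = 1, and C = -\frac{11}{2}.

The series (x = 1) is 2F1: upper {-\frac{4}{7}, 2}, lower {\frac{38}{7}}, prefactor -\frac{11}{2}. Verdict: this is the Gauss summation I1 (x = 1: the Gamma ratio telescopes since c-a-b = 4 > 0 and a = 2 in Z>0). Value: -\frac{1023}{245}.


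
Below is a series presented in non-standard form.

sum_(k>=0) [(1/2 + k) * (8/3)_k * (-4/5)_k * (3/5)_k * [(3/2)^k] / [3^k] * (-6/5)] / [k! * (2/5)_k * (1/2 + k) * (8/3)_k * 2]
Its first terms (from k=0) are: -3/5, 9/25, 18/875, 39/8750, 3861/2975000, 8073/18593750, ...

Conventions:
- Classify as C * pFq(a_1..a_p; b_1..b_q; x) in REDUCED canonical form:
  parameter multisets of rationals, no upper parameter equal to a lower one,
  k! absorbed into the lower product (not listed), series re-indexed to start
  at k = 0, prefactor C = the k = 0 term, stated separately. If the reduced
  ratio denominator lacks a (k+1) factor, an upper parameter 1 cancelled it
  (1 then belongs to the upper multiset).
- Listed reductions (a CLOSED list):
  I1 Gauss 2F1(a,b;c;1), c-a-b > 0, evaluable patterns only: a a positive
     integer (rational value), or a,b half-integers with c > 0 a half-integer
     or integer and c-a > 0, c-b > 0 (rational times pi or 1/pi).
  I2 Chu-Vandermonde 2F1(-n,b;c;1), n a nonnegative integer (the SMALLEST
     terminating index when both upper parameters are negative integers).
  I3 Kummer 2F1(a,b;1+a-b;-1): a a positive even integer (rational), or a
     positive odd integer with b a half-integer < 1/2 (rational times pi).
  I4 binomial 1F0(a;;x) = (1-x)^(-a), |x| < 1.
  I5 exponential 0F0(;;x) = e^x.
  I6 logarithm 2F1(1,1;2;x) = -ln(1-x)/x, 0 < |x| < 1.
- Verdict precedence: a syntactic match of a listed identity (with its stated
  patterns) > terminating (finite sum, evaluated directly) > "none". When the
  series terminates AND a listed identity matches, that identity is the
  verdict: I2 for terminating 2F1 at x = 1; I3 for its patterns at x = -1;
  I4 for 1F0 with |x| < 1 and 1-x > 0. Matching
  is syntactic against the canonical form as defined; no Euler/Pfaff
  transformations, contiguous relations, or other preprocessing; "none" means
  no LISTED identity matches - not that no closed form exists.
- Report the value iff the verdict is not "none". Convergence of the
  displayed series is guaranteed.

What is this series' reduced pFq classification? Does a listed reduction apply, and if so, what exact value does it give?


The tell: t_0 = -3/5 here, and the two k-th powers (C = -3/5) combine into one argument.
Step ratio: r(k) = (1/2) * (k-4/5) (k+3/5) / [(k+2/5) (k+1)] - poly over poly, x = (1/2) from leading terms; C = -3/5 at k = 0.

Prefactor -3/5, argument 1/2: 2F1 with upper {-4/5, 3/5} over lower {2/5}. Verdict: none (x = 1/2): each listed identity misses the multisets {-4/5, 3/5} ; {2/5}.


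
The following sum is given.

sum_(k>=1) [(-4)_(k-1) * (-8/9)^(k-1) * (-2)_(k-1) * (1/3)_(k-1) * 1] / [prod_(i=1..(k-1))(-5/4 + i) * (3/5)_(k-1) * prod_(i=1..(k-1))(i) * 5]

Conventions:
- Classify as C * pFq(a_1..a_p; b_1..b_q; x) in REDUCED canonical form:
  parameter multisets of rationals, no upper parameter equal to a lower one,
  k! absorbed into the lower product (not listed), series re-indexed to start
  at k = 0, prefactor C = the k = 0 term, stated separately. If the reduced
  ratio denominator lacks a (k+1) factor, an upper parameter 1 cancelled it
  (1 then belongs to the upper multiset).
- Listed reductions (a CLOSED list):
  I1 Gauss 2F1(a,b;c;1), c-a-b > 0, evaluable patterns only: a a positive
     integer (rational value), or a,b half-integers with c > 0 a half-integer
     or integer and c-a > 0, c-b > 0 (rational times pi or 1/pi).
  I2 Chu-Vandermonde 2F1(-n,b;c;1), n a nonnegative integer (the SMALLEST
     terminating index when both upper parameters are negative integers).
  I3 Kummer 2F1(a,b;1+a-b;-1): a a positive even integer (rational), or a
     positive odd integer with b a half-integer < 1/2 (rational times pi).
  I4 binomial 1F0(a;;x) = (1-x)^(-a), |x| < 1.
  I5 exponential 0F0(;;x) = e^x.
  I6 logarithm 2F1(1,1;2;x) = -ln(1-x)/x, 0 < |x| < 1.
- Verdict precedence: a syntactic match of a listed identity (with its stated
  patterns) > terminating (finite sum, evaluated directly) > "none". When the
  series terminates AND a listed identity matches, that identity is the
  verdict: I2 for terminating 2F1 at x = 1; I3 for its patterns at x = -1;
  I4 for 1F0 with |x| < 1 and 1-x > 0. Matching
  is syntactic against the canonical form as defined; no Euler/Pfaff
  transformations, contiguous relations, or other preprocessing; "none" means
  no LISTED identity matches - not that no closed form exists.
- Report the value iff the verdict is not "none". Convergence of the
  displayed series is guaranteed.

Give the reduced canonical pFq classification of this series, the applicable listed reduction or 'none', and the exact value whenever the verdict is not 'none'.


First insight: from the first term 1/5: the constant factors (C = 1/5) combine into one prefactor.
Consecutive-term ratio: r(k) = (-8/9) * (k-4) (k-2) (k+1/3) / [(k-1/4) (k+3/5) (k+1)] ; factor over Q: parameters, x = (-8/9), and C = 1/5.

Prefactor 1/5, argument -8/9: 3F2 with upper {-4, -2, 1/3} over lower {-1/4, 3/5}. Verdict: terminating. (-2)_k vanishes past k = 2, leaving a 3-term sum, computed directly. Its exact value is -14453/10935.


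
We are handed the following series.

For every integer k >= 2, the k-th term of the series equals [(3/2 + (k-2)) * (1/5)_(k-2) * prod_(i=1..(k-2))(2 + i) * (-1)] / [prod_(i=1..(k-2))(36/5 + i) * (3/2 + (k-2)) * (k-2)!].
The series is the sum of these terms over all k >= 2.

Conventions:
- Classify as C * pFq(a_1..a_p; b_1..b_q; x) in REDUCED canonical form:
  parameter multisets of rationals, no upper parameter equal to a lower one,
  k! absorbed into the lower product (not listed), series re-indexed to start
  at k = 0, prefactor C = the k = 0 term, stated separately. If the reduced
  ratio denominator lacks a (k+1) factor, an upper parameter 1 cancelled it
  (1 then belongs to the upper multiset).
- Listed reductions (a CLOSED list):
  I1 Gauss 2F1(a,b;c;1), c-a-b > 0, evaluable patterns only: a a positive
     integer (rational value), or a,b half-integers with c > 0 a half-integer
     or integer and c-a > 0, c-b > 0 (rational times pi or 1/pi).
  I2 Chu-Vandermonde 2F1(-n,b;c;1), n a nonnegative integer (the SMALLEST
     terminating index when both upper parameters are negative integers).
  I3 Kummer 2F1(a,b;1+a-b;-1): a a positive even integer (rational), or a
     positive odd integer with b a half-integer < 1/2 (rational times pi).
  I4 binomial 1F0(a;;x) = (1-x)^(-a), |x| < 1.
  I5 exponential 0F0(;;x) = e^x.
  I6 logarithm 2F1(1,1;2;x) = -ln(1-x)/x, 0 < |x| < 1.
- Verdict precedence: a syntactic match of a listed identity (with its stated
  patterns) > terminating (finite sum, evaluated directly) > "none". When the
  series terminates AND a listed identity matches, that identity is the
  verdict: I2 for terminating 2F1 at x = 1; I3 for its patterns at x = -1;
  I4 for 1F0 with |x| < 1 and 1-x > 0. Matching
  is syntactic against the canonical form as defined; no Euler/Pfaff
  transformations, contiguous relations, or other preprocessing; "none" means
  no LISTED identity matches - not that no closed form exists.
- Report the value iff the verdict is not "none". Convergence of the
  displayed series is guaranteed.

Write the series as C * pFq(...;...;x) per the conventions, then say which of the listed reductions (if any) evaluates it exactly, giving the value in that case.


Prefactor -1, argument 1: 2F1 with upper {1/5, 3} over lower {41/5}. Verdict: Gauss's theorem (I1) matches (x = 1: the Gamma ratio telescopes since c-a-b = 5 > 0 and a = 3 in Z>0). Exact value: -4836/4375.

First insight: t_0 = -1 here, and the running product (C = -1) telescopes to a rising factorial.
Adjacent-term ratio: r(k) = 1 * (k+1/5) (k+3) / [(k+41/5) (k+1)] ; factor over Q: parameters, x = 1, and C = -1.


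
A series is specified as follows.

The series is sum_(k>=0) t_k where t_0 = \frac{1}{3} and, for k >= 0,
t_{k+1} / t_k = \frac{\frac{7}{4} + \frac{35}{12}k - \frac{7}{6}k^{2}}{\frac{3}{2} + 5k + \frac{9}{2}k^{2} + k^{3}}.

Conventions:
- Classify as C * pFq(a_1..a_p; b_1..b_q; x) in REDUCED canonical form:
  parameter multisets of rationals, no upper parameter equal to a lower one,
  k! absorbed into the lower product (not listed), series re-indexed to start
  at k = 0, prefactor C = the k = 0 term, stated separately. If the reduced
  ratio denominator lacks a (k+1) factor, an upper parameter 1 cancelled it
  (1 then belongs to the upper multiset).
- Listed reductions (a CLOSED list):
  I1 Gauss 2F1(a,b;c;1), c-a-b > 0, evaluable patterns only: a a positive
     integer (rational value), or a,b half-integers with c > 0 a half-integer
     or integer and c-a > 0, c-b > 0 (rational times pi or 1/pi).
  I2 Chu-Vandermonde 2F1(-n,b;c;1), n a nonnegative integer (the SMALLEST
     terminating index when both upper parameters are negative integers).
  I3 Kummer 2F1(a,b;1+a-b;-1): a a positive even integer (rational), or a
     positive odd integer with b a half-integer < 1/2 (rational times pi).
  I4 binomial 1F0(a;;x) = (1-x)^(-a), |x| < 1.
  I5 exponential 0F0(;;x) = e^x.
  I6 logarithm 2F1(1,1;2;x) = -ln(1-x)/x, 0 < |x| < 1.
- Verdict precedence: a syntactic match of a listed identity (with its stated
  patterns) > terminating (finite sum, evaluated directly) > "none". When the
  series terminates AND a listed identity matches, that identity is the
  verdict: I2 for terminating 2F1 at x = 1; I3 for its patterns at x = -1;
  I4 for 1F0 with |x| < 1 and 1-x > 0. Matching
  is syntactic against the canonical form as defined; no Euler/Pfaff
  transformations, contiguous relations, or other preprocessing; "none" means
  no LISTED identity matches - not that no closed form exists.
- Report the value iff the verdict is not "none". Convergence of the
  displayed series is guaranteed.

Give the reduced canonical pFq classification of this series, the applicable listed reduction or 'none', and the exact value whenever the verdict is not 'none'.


With C = \frac{1}{3}: the canonical form is 1F1(-3; 3; -\frac{7}{6}). Verdict: terminating - upper parameter -3 makes this a finite sum (last index 3), evaluated exactly. Value: \frac{32833}{38880}.

The tell: with t_0 = \frac{1}{3}, the parameter 1/2 appears in both the upper and lower lists and cancels.
Consecutive-term ratio: r(k) = -\frac{7}{6} * (k-3) / [(k+3) (k+1)] - rational; roots negated = parameters, x = -\frac{7}{6}, C = \frac{1}{3}.


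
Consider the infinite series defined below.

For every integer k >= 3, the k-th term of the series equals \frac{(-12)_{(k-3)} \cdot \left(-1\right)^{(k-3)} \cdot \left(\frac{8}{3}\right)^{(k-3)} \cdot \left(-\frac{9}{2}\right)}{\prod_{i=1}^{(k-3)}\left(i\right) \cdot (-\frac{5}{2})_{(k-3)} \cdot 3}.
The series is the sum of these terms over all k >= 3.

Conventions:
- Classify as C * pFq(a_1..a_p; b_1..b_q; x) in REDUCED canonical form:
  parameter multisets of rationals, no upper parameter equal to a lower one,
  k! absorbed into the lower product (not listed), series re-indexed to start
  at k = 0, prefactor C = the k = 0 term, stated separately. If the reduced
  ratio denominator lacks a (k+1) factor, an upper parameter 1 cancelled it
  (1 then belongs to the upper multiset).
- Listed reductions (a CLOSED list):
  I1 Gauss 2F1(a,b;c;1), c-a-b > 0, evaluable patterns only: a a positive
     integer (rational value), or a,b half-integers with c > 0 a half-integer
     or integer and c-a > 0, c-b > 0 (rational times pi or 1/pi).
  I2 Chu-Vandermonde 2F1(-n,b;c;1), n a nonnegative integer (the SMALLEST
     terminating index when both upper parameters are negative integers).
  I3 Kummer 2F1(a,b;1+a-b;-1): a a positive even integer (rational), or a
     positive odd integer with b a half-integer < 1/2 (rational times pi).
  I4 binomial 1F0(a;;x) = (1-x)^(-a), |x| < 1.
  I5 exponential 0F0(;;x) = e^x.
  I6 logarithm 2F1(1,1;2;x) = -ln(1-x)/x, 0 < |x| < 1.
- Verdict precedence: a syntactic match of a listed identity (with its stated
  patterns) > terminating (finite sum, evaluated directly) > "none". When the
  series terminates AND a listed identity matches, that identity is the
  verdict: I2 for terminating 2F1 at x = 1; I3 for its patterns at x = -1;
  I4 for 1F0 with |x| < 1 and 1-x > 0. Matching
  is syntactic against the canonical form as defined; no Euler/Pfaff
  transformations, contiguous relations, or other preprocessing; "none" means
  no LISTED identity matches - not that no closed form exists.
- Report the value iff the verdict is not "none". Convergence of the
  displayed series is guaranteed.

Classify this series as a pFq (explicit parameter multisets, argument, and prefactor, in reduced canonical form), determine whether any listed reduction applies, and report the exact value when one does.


x = -\frac{8}{3} here; the reduced form reads 1F1, upper {-12}, lower {-\frac{5}{2}}, C = -\frac{3}{2}. Verdict: terminating (-12 upstairs). 13 nonzero terms in all; added directly. Its exact value is \frac{79503512545402299073}{183131512814250}.

First insight: with t_0 = -\frac{3}{2}, the constant factors (C = -3/2) combine into one prefactor.
Adjacent-term ratio: r(k) = -\frac{8}{3} * (k-12) / [(k-\frac{5}{2}) (k+1)] - rational in k, leading ratio -\frac{8}{3}; with t_0 = -\frac{3}{2}, classification follows.
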